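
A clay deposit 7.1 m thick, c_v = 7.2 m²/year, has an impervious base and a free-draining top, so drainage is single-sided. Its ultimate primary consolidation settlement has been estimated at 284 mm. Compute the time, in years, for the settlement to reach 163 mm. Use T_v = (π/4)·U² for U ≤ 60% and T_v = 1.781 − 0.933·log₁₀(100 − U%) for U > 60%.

Drainage path length: H_d = H = 7.1 m (single drainage).
U = S(t)/S_ult = 163/284 = 0.5739.
U ≤ 60%: T_v = (π/4)·U² = (π/4)×0.57394² = 0.25872.
t = T_v·H_d²/c_v = 0.25872×7.1²/7.2 = 1.811 years.

t ≈ 1.81 years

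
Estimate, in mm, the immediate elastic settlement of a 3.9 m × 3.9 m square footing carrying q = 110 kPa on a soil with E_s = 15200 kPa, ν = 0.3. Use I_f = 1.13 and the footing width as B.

S_e ≈ 29 mm

Immediate (elastic) settlement: S_e = q·B·(1−ν²)/E_s · I_f.
S_e = 110 × 3.9 × (1 − 0.3²) / 15200 × 1.13
    = 110 × 3.9 × 0.91 / 15200 × 1.13
    = 0.02902 m = 29.02 mm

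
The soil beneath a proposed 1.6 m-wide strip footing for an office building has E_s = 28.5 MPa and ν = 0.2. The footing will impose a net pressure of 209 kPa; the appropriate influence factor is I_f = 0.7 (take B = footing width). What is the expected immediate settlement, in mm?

Immediate (elastic) settlement: S_e = q·B·(1−ν²)/E_s · I_f.
E_s = 28.5 MPa = 28500 kPa.
S_e = 209 × 1.6 × (1 − 0.2²) / 28500 × 0.7
    = 209 × 1.6 × 0.96 / 28500 × 0.7
    = 0.007885 m = 7.885 mm

S_e ≈ 7.88 mm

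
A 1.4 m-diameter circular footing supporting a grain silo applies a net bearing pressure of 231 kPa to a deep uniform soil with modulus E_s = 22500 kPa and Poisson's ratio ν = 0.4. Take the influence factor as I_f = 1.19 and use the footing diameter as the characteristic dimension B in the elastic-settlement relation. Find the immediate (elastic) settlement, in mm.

S_e ≈ 14.4 mm

Immediate (elastic) settlement: S_e = q·B·(1−ν²)/E_s · I_f.
S_e = 231 × 1.4 × (1 − 0.4²) / 22500 × 1.19
    = 231 × 1.4 × 0.84 / 22500 × 1.19
    = 0.01437 m = 14.37 mm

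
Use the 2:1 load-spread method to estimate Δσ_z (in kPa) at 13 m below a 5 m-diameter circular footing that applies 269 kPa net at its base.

Δσ_z ≈ 20.8 kPa

By the 2:1 method the load spreads at 1 horizontal : 2 vertical, so at depth z the loaded area has grown by z in each plan dimension:
Δσ ≈ qD²/(D+z)² = 269×5²/(5+13)² = 20.756 kPa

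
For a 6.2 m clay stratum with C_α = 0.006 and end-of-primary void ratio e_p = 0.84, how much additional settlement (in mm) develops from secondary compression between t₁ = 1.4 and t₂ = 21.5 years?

S_s ≈ 24 mm

Secondary compression: S_s = C_α·H/(1+e_p)·log₁₀(t₂/t₁)
S_s = 0.006×6.2/(1+0.84)×log₁₀(21.5/1.4)
    = 0.02022 × 1.186 = 0.02398 m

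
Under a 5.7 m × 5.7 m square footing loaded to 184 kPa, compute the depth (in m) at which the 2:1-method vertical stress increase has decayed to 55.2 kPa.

2:1 spreading — at depth z the loaded area has grown by z in each plan dimension:
qB²/(B+z)² = Δσ_z ⇒ z = B(√(q/Δσ_z) − 1) = 5.7×(√(184/55.2) − 1) = 4.707 m

z ≈ 4.71 m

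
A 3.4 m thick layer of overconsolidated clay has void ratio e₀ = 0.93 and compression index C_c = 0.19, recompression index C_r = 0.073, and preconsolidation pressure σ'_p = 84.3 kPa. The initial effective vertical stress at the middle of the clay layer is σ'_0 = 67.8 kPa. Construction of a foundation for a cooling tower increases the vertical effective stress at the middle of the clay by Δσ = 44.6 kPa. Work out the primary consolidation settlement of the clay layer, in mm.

S_c ≈ 54 mm

Final effective stress: σ'_f = 67.8 + 44.6 = 112.4 kPa.
σ'_f = 112.4 > σ'_p = 84.3 kPa, so the stress path crosses the preconsolidation pressure — recompression up to σ'_p, then virgin compression beyond:
S_c = H/(1+e₀)·[C_r·log₁₀(σ'_p/σ'_0) + C_c·log₁₀(σ'_f/σ'_p)]
    = 3.4/1.93 × [0.073×log₁₀(84.3/67.8) + 0.19×log₁₀(112.4/84.3)]
    = 1.7617 × [0.0069056 + 0.023738] = 0.05398 m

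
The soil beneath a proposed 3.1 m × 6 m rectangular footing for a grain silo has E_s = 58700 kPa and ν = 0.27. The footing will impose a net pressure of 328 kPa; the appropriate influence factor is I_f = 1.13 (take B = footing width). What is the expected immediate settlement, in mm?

Immediate (elastic) settlement: S_e = q·B·(1−ν²)/E_s · I_f.
S_e = 328 × 3.1 × (1 − 0.27²) / 58700 × 1.13
    = 328 × 3.1 × 0.9271 / 58700 × 1.13
    = 0.01815 m = 18.15 mm

S_e ≈ 18.1 mm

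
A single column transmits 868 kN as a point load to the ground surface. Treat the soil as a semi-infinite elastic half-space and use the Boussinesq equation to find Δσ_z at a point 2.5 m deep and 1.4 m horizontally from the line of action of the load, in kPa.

Boussinesq vertical stress below a point load on an elastic half-space:
Δσ_z = 3P/(2πz²) · [1 + (r/z)²]^(−5/2)
r/z = 1.4/2.5 = 0.56; [1+(r/z)²]^(−5/2) = 0.50564.
Δσ_z = 3×868/(2π×2.5²) × 0.50564 = 66.31 × 0.50564 = 33.53 kPa

Δσ_z ≈ 33.5 kPa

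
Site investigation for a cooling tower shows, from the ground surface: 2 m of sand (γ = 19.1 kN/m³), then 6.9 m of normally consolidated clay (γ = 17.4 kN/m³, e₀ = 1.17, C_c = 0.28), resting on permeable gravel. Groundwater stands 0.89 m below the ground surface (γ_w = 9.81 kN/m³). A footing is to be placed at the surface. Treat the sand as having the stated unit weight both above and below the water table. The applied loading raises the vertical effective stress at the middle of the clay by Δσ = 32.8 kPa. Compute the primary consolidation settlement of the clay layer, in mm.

S_c ≈ 185 mm

Mid-depth of clay below the ground surface: z = 2 + 6.9/2 = 5.45 m.
Total vertical stress at mid-clay: σ_v = 19.1×2 + 17.4×3.45 = 98.23 kPa.
Pore pressure: u = 9.81×(5.45 − 0.89) = 44.734 kPa.
Initial effective stress: σ'_0 = σ_v − u = 98.23 − 44.734 = 53.496 kPa.
Final effective stress: σ'_f = σ'_0 + Δσ = 53.496 + 32.8 = 86.296 kPa.
Normally consolidated clay, so the full stress increment lies on the virgin compression line:
S_c = C_c·H/(1+e₀)·log₁₀(σ'_f/σ'_0) = 0.28×6.9/(1+1.17)×log₁₀(86.296/53.496)
    = 0.89032 × 0.20767 = 0.1849 m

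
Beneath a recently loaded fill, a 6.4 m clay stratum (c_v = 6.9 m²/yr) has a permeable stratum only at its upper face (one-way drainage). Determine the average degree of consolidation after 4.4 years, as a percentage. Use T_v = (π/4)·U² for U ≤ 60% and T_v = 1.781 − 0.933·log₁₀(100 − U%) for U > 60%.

Drainage path length: H_d = H = 6.4 m (single drainage).
T_v = c_v·t/H_d² = 6.9×4.4/6.4² = 0.74121.
T_v = 0.74121 corresponds to the U > 60% branch:
U = 1 − 10^((1.781 − T_v)/0.933)/100 = 0.8698

U ≈ 87 %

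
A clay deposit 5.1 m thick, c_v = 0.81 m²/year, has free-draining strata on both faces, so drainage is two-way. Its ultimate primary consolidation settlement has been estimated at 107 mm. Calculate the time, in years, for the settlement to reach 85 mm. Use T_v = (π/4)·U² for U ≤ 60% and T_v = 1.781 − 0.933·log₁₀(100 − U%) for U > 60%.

Drainage path length: H_d = H/2 = 2.55 m (double drainage).
U = S(t)/S_ult = 85/107 = 0.7944.
U > 60%: T_v = 1.781 − 0.933·log₁₀(100 − 79.439) = 0.55593.
t = T_v·H_d²/c_v = 0.55593×2.55²/0.81 = 4.463 years.

t ≈ 4.46 years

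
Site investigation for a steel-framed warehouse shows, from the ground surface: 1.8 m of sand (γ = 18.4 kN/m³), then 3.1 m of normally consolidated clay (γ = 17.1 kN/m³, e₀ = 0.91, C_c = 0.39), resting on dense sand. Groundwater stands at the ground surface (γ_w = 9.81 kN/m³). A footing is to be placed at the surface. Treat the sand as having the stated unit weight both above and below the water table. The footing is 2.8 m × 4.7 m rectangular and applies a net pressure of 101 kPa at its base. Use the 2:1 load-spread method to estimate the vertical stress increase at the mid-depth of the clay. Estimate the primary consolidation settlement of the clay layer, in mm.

S_c ≈ 191 mm

Mid-depth of clay below the ground surface: z = 1.8 + 3.1/2 = 3.35 m.
Total vertical stress at mid-clay: σ_v = 18.4×1.8 + 17.1×1.55 = 59.625 kPa.
Pore pressure: u = 9.81×(3.35 − 0) = 32.864 kPa.
Initial effective stress: σ'_0 = σ_v − u = 59.625 − 32.864 = 26.761 kPa.
Stress increase at mid-clay by the 2:1 spreading method:
Δσ = qBL/((B+z)(L+z)) = 101×2.8×4.7/((2.8+3.35)(4.7+3.35)) = 26.848 kPa
Final effective stress: σ'_f = σ'_0 + Δσ = 26.761 + 26.848 = 53.609 kPa.
Normally consolidated clay, so the full stress increment lies on the virgin compression line:
S_c = C_c·H/(1+e₀)·log₁₀(σ'_f/σ'_0) = 0.39×3.1/(1+0.91)×log₁₀(53.609/26.761)
    = 0.63298 × 0.30174 = 0.191 m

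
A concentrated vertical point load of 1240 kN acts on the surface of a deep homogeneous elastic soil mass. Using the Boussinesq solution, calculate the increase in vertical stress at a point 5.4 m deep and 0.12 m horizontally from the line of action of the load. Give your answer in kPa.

Boussinesq vertical stress below a point load on an elastic half-space:
Δσ_z = 3P/(2πz²) · [1 + (r/z)²]^(−5/2)
r/z = 0.12/5.4 = 0.022222; [1+(r/z)²]^(−5/2) = 0.99877.
Δσ_z = 3×1240/(2π×5.4²) × 0.99877 = 20.304 × 0.99877 = 20.28 kPa

Δσ_z ≈ 20.3 kPa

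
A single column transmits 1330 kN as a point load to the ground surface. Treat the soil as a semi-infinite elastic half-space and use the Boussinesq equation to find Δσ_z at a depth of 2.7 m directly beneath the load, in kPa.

Boussinesq vertical stress below a point load on an elastic half-space:
Δσ_z = 3P/(2πz²) · [1 + (r/z)²]^(−5/2)
r/z = 0/2.7 = 0; [1+(r/z)²]^(−5/2) = 1.
Δσ_z = 3×1330/(2π×2.7²) × 1 = 87.109 × 1 = 87.11 kPa

Δσ_z ≈ 87.1 kPa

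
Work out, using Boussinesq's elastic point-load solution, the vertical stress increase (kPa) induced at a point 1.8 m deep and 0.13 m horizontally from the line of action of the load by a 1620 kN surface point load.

Δσ_z ≈ 236 kPa

Boussinesq vertical stress below a point load on an elastic half-space:
Δσ_z = 3P/(2πz²) · [1 + (r/z)²]^(−5/2)
r/z = 0.13/1.8 = 0.072222; [1+(r/z)²]^(−5/2) = 0.98708.
Δσ_z = 3×1620/(2π×1.8²) × 0.98708 = 238.73 × 0.98708 = 235.6 kPa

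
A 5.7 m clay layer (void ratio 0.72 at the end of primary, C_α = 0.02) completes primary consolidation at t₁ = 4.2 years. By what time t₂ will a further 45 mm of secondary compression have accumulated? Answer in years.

S_s = C_α·H/(1+e_p)·log₁₀(t₂/t₁) ⇒ log₁₀(t₂/t₁) = S_s·(1+e_p)/(C_α·H).
log₁₀(t₂/t₁) = 0.045 × (1+0.72) / (0.02×5.7) = 0.6789
t₂ = t₁ × 10^0.6789 = 4.2 × 4.775 = 20.05 years

t₂ ≈ 20.1 years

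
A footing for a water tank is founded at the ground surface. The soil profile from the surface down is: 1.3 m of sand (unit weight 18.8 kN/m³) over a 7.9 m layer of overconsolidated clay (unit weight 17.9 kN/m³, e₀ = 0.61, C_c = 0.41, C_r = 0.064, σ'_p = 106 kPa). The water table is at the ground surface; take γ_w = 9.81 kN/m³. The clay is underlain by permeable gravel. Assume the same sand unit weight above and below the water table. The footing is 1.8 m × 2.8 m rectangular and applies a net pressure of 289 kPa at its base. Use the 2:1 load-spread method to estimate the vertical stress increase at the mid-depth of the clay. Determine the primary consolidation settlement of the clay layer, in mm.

S_c ≈ 63.1 mm

Mid-depth of clay below the ground surface: z = 1.3 + 7.9/2 = 5.25 m.
Total vertical stress at mid-clay: σ_v = 18.8×1.3 + 17.9×3.95 = 95.145 kPa.
Pore pressure: u = 9.81×(5.25 − 0) = 51.503 kPa.
Initial effective stress: σ'_0 = σ_v − u = 95.145 − 51.503 = 43.642 kPa.
Stress increase at mid-clay by the 2:1 spreading method:
Δσ = qBL/((B+z)(L+z)) = 289×1.8×2.8/((1.8+5.25)(2.8+5.25)) = 25.665 kPa
Final effective stress: σ'_f = 43.642 + 25.665 = 69.307 kPa.
σ'_f = 69.307 ≤ σ'_p = 106 kPa, so the clay remains overconsolidated and only the recompression index applies:
S_c = C_r·H/(1+e₀)·log₁₀(σ'_f/σ'_0) = 0.064×7.9/1.61×log₁₀(69.307/43.642)
    = 0.31404 × 0.20087 = 0.06308 m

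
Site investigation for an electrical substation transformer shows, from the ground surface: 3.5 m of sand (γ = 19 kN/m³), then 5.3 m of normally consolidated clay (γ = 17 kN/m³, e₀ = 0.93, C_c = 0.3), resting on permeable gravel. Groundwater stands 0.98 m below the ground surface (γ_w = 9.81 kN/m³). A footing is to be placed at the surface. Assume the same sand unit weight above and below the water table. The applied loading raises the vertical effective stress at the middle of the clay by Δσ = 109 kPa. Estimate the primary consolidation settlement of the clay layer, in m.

S_c ≈ 0.367 m

Mid-depth of clay below the ground surface: z = 3.5 + 5.3/2 = 6.15 m.
Total vertical stress at mid-clay: σ_v = 19×3.5 + 17×2.65 = 111.55 kPa.
Pore pressure: u = 9.81×(6.15 − 0.98) = 50.718 kPa.
Initial effective stress: σ'_0 = σ_v − u = 111.55 − 50.718 = 60.832 kPa.
Final effective stress: σ'_f = σ'_0 + Δσ = 60.832 + 109 = 169.83 kPa.
Normally consolidated clay, so the full stress increment lies on the virgin compression line:
S_c = C_c·H/(1+e₀)·log₁₀(σ'_f/σ'_0) = 0.3×5.3/(1+0.93)×log₁₀(169.83/60.832)
    = 0.82383 × 0.44588 = 0.3673 m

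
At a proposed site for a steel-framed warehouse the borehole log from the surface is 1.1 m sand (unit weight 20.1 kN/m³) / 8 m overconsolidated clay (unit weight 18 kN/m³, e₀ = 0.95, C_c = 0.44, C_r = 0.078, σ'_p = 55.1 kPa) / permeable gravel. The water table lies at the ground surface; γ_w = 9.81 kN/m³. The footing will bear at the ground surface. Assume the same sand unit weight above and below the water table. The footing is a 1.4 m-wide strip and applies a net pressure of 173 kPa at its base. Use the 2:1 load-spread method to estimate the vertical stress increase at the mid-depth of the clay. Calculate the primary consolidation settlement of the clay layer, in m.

S_c ≈ 0.336 m

Mid-depth of clay below the ground surface: z = 1.1 + 8/2 = 5.1 m.
Total vertical stress at mid-clay: σ_v = 20.1×1.1 + 18×4 = 94.11 kPa.
Pore pressure: u = 9.81×(5.1 − 0) = 50.031 kPa.
Initial effective stress: σ'_0 = σ_v − u = 94.11 − 50.031 = 44.079 kPa.
Stress increase at mid-clay by the 2:1 spreading method:
Δσ = qB/(B+z) = 173×1.4/(1.4+5.1) = 37.262 kPa
Final effective stress: σ'_f = 44.079 + 37.262 = 81.341 kPa.
σ'_f = 81.341 > σ'_p = 55.1 kPa, so the stress path crosses the preconsolidation pressure — recompression up to σ'_p, then virgin compression beyond:
S_c = H/(1+e₀)·[C_r·log₁₀(σ'_p/σ'_0) + C_c·log₁₀(σ'_f/σ'_p)]
    = 8/1.95 × [0.078×log₁₀(55.1/44.079) + 0.44×log₁₀(81.341/55.1)]
    = 4.1026 × [0.0075597 + 0.074429] = 0.3364 m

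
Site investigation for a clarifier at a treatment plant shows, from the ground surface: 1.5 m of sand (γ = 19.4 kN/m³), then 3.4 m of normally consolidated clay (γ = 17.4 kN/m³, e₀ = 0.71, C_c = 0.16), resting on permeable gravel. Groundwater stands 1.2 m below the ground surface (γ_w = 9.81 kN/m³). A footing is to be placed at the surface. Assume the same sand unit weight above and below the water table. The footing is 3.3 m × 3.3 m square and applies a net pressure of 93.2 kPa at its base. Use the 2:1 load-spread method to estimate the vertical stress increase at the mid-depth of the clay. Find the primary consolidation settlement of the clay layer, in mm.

S_c ≈ 66.2 mm

Mid-depth of clay below the ground surface: z = 1.5 + 3.4/2 = 3.2 m.
Total vertical stress at mid-clay: σ_v = 19.4×1.5 + 17.4×1.7 = 58.68 kPa.
Pore pressure: u = 9.81×(3.2 − 1.2) = 19.62 kPa.
Initial effective stress: σ'_0 = σ_v − u = 58.68 − 19.62 = 39.06 kPa.
Stress increase at mid-clay by the 2:1 spreading method:
Δσ = qBL/((B+z)(L+z)) = 93.2×3.3×3.3/((3.3+3.2)(3.3+3.2)) = 24.022 kPa
Final effective stress: σ'_f = σ'_0 + Δσ = 39.06 + 24.022 = 63.082 kPa.
Normally consolidated clay, so the full stress increment lies on the virgin compression line:
S_c = C_c·H/(1+e₀)·log₁₀(σ'_f/σ'_0) = 0.16×3.4/(1+0.71)×log₁₀(63.082/39.06)
    = 0.31813 × 0.20817 = 0.06623 m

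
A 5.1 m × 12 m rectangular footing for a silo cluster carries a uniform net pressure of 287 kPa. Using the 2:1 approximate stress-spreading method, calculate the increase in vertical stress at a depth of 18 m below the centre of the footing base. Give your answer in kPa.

Δσ_z ≈ 25.3 kPa

By the 2:1 method the load spreads at 1 horizontal : 2 vertical, so at depth z the loaded area has grown by z in each plan dimension:
Δσ = qBL/((B+z)(L+z)) = 287×5.1×12/((5.1+18)(12+18)) = 25.345 kPa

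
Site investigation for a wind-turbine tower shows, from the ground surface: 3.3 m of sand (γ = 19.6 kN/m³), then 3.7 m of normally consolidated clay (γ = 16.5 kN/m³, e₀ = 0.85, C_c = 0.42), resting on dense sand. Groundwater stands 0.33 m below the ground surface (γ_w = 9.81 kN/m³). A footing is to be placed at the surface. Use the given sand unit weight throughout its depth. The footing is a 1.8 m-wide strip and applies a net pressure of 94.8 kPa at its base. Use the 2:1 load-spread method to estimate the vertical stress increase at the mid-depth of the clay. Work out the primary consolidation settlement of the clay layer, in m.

S_c ≈ 0.151 m

Mid-depth of clay below the ground surface: z = 3.3 + 3.7/2 = 5.15 m.
Total vertical stress at mid-clay: σ_v = 19.6×3.3 + 16.5×1.85 = 95.205 kPa.
Pore pressure: u = 9.81×(5.15 − 0.33) = 47.284 kPa.
Initial effective stress: σ'_0 = σ_v − u = 95.205 − 47.284 = 47.921 kPa.
Stress increase at mid-clay by the 2:1 spreading method:
Δσ = qB/(B+z) = 94.8×1.8/(1.8+5.15) = 24.553 kPa
Final effective stress: σ'_f = σ'_0 + Δσ = 47.921 + 24.553 = 72.474 kPa.
Normally consolidated clay, so the full stress increment lies on the virgin compression line:
S_c = C_c·H/(1+e₀)·log₁₀(σ'_f/σ'_0) = 0.42×3.7/(1+0.85)×log₁₀(72.474/47.921)
    = 0.84 × 0.17966 = 0.1509 m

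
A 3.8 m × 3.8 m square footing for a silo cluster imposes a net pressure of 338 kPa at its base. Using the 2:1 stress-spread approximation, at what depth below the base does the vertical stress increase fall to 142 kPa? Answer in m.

2:1 spreading — at depth z the loaded area has grown by z in each plan dimension:
qB²/(B+z)² = Δσ_z ⇒ z = B(√(q/Δσ_z) − 1) = 3.8×(√(338/142) − 1) = 2.063 m

z ≈ 2.06 m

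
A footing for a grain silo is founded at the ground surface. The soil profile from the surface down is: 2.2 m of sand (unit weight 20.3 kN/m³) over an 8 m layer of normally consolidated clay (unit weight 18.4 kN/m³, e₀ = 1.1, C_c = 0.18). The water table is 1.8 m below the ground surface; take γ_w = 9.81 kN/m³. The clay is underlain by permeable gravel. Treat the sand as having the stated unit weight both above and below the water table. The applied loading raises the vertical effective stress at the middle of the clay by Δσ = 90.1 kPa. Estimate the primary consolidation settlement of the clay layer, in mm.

S_c ≈ 235 mm

Mid-depth of clay below the ground surface: z = 2.2 + 8/2 = 6.2 m.
Total vertical stress at mid-clay: σ_v = 20.3×2.2 + 18.4×4 = 118.26 kPa.
Pore pressure: u = 9.81×(6.2 − 1.8) = 43.164 kPa.
Initial effective stress: σ'_0 = σ_v − u = 118.26 − 43.164 = 75.096 kPa.
Final effective stress: σ'_f = σ'_0 + Δσ = 75.096 + 90.1 = 165.2 kPa.
Normally consolidated clay, so the full stress increment lies on the virgin compression line:
S_c = C_c·H/(1+e₀)·log₁₀(σ'_f/σ'_0) = 0.18×8/(1+1.1)×log₁₀(165.2/75.096)
    = 0.68571 × 0.34239 = 0.2348 m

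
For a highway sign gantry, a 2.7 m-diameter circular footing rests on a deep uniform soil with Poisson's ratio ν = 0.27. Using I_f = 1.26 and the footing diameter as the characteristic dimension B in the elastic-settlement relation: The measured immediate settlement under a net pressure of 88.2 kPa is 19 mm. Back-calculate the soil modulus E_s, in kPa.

E_s ≈ 14600 kPa

S_e = q·B·(1−ν²)/E_s · I_f  ⇒  E_s = q·B·(1−ν²)·I_f / S_e.
E_s = 88.2 × 2.7 × 0.9271 × 1.26 / 0.019 = 14640 kPa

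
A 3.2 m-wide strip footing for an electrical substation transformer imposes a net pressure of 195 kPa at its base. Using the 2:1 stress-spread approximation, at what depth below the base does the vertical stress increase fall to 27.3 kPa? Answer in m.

2:1 spreading — at depth z the loaded area has grown by z in each plan dimension:
qB/(B+z) = Δσ_z ⇒ z = qB/Δσ_z − B = 195×3.2/27.3 − 3.2 = 19.66 m

z ≈ 19.7 m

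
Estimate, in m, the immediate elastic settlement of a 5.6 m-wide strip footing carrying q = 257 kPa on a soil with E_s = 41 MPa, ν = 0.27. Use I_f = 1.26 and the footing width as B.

Immediate (elastic) settlement: S_e = q·B·(1−ν²)/E_s · I_f.
E_s = 41 MPa = 41000 kPa.
S_e = 257 × 5.6 × (1 − 0.27²) / 41000 × 1.26
    = 257 × 5.6 × 0.9271 / 41000 × 1.26
    = 0.041 m

S_e ≈ 0.041 m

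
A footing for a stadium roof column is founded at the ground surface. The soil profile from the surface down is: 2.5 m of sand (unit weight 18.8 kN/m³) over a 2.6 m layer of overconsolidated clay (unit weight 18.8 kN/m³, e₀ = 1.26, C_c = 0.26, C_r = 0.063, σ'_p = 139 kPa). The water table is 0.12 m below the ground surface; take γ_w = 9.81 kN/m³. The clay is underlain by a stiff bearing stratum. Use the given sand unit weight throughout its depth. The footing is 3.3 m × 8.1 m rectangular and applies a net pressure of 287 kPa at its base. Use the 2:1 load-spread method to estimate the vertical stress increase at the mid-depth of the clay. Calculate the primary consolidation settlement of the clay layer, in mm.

Mid-depth of clay below the ground surface: z = 2.5 + 2.6/2 = 3.8 m.
Total vertical stress at mid-clay: σ_v = 18.8×2.5 + 18.8×1.3 = 71.44 kPa.
Pore pressure: u = 9.81×(3.8 − 0.12) = 36.101 kPa.
Initial effective stress: σ'_0 = σ_v − u = 71.44 − 36.101 = 35.339 kPa.
Stress increase at mid-clay by the 2:1 spreading method:
Δσ = qBL/((B+z)(L+z)) = 287×3.3×8.1/((3.3+3.8)(8.1+3.8)) = 90.798 kPa
Final effective stress: σ'_f = 35.339 + 90.798 = 126.14 kPa.
σ'_f = 126.14 ≤ σ'_p = 139 kPa, so the clay remains overconsolidated and only the recompression index applies:
S_c = C_r·H/(1+e₀)·log₁₀(σ'_f/σ'_0) = 0.063×2.6/2.26×log₁₀(126.14/35.339)
    = 0.072475 × 0.5526 = 0.04005 m

S_c ≈ 40 mm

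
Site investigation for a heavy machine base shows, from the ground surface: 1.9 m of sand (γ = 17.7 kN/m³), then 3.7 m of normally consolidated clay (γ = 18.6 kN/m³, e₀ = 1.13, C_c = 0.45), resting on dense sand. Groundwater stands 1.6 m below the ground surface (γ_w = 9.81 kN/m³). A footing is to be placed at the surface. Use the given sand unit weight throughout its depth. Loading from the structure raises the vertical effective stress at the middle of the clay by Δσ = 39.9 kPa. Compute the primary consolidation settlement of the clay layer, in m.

S_c ≈ 0.209 m

Mid-depth of clay below the ground surface: z = 1.9 + 3.7/2 = 3.75 m.
Total vertical stress at mid-clay: σ_v = 17.7×1.9 + 18.6×1.85 = 68.04 kPa.
Pore pressure: u = 9.81×(3.75 − 1.6) = 21.091 kPa.
Initial effective stress: σ'_0 = σ_v − u = 68.04 − 21.091 = 46.949 kPa.
Final effective stress: σ'_f = σ'_0 + Δσ = 46.949 + 39.9 = 86.849 kPa.
Normally consolidated clay, so the full stress increment lies on the virgin compression line:
S_c = C_c·H/(1+e₀)·log₁₀(σ'_f/σ'_0) = 0.45×3.7/(1+1.13)×log₁₀(86.849/46.949)
    = 0.78169 × 0.26714 = 0.2088 m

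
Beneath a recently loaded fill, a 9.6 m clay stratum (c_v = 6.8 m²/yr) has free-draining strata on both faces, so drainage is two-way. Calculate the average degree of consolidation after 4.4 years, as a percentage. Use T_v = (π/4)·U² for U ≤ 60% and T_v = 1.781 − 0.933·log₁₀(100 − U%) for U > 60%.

Drainage path length: H_d = H/2 = 4.8 m (double drainage).
T_v = c_v·t/H_d² = 6.8×4.4/4.8² = 1.2986.
T_v = 1.2986 corresponds to the U > 60% branch:
U = 1 − 10^((1.781 − T_v)/0.933)/100 = 0.9671

U ≈ 96.7 %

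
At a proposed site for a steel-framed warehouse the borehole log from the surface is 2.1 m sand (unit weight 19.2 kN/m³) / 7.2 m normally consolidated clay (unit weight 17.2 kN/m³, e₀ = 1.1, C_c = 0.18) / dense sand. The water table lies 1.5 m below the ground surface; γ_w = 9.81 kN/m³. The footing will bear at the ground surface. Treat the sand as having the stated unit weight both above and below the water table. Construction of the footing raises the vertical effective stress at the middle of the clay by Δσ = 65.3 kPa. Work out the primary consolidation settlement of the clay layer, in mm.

Mid-depth of clay below the ground surface: z = 2.1 + 7.2/2 = 5.7 m.
Total vertical stress at mid-clay: σ_v = 19.2×2.1 + 17.2×3.6 = 102.24 kPa.
Pore pressure: u = 9.81×(5.7 − 1.5) = 41.202 kPa.
Initial effective stress: σ'_0 = σ_v − u = 102.24 − 41.202 = 61.038 kPa.
Final effective stress: σ'_f = σ'_0 + Δσ = 61.038 + 65.3 = 126.34 kPa.
Normally consolidated clay, so the full stress increment lies on the virgin compression line:
S_c = C_c·H/(1+e₀)·log₁₀(σ'_f/σ'_0) = 0.18×7.2/(1+1.1)×log₁₀(126.34/61.038)
    = 0.61714 × 0.31594 = 0.195 m

S_c ≈ 195 mm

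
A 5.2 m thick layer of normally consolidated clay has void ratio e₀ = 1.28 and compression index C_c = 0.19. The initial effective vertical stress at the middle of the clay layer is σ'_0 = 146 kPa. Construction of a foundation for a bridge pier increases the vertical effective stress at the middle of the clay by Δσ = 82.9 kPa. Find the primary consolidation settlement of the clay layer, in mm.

S_c ≈ 84.6 mm

Final effective stress: σ'_f = σ'_0 + Δσ = 146 + 82.9 = 228.9 kPa.
Normally consolidated clay, so the full stress increment lies on the virgin compression line:
S_c = C_c·H/(1+e₀)·log₁₀(σ'_f/σ'_0) = 0.19×5.2/(1+1.28)×log₁₀(228.9/146)
    = 0.43333 × 0.19529 = 0.08463 m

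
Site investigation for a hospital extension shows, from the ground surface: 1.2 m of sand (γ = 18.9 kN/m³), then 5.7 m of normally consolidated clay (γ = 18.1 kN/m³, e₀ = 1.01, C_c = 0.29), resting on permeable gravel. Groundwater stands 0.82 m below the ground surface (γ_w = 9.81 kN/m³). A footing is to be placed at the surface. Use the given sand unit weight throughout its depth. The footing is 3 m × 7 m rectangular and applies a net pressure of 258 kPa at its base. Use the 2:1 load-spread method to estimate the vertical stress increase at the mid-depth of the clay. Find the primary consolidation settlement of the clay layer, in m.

S_c ≈ 0.346 m

Mid-depth of clay below the ground surface: z = 1.2 + 5.7/2 = 4.05 m.
Total vertical stress at mid-clay: σ_v = 18.9×1.2 + 18.1×2.85 = 74.265 kPa.
Pore pressure: u = 9.81×(4.05 − 0.82) = 31.686 kPa.
Initial effective stress: σ'_0 = σ_v − u = 74.265 − 31.686 = 42.579 kPa.
Stress increase at mid-clay by the 2:1 spreading method:
Δσ = qBL/((B+z)(L+z)) = 258×3×7/((3+4.05)(7+4.05)) = 69.548 kPa
Final effective stress: σ'_f = σ'_0 + Δσ = 42.579 + 69.548 = 112.13 kPa.
Normally consolidated clay, so the full stress increment lies on the virgin compression line:
S_c = C_c·H/(1+e₀)·log₁₀(σ'_f/σ'_0) = 0.29×5.7/(1+1.01)×log₁₀(112.13/42.579)
    = 0.82239 × 0.42053 = 0.3458 m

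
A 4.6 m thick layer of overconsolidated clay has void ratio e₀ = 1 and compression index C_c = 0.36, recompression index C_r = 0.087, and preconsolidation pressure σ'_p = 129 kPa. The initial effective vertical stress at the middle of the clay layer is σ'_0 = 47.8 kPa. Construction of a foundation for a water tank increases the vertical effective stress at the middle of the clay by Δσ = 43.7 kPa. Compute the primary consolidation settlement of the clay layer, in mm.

Final effective stress: σ'_f = 47.8 + 43.7 = 91.5 kPa.
σ'_f = 91.5 ≤ σ'_p = 129 kPa, so the clay remains overconsolidated and only the recompression index applies:
S_c = C_r·H/(1+e₀)·log₁₀(σ'_f/σ'_0) = 0.087×4.6/2×log₁₀(91.5/47.8)
    = 0.2001 × 0.28199 = 0.05643 m

S_c ≈ 56.4 mm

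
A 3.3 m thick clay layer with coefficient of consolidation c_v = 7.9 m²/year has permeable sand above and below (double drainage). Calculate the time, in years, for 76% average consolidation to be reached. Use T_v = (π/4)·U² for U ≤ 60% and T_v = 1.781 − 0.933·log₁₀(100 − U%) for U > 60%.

t ≈ 0.17 years

Drainage path length: H_d = H/2 = 1.65 m (double drainage).
U > 60%: T_v = 1.781 − 0.933·log₁₀(100 − 76) = 0.49326.
t = T_v·H_d²/c_v = 0.49326×1.65²/7.9 = 0.17 years.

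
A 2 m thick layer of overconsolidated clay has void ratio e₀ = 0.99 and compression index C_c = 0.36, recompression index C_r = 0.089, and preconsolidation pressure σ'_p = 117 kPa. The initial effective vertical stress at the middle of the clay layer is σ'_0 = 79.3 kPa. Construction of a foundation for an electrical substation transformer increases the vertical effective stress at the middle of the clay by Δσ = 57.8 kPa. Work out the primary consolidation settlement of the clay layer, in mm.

Final effective stress: σ'_f = 79.3 + 57.8 = 137.1 kPa.
σ'_f = 137.1 > σ'_p = 117 kPa, so the stress path crosses the preconsolidation pressure — recompression up to σ'_p, then virgin compression beyond:
S_c = H/(1+e₀)·[C_r·log₁₀(σ'_p/σ'_0) + C_c·log₁₀(σ'_f/σ'_p)]
    = 2/1.99 × [0.089×log₁₀(117/79.3) + 0.36×log₁₀(137.1/117)]
    = 1.005 × [0.015033 + 0.024787] = 0.04002 m

S_c ≈ 40 mm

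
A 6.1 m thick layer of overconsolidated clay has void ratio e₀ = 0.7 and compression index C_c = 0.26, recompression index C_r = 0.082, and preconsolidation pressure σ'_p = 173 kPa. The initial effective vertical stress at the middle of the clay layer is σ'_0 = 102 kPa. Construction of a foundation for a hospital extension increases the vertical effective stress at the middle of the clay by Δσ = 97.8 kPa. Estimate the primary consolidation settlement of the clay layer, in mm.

Final effective stress: σ'_f = 102 + 97.8 = 199.8 kPa.
σ'_f = 199.8 > σ'_p = 173 kPa, so the stress path crosses the preconsolidation pressure — recompression up to σ'_p, then virgin compression beyond:
S_c = H/(1+e₀)·[C_r·log₁₀(σ'_p/σ'_0) + C_c·log₁₀(σ'_f/σ'_p)]
    = 6.1/1.7 × [0.082×log₁₀(173/102) + 0.26×log₁₀(199.8/173)]
    = 3.5882 × [0.018815 + 0.016263] = 0.1259 m

S_c ≈ 126 mm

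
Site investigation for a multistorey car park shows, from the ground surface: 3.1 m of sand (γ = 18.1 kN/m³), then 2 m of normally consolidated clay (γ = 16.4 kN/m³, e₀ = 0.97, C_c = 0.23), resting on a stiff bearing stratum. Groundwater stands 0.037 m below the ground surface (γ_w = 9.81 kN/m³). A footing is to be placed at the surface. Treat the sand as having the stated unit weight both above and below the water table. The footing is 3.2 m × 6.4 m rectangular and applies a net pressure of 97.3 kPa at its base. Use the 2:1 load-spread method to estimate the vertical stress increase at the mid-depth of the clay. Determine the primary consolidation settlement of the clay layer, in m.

S_c ≈ 0.0594 m

Mid-depth of clay below the ground surface: z = 3.1 + 2/2 = 4.1 m.
Total vertical stress at mid-clay: σ_v = 18.1×3.1 + 16.4×1 = 72.51 kPa.
Pore pressure: u = 9.81×(4.1 − 0.037) = 39.858 kPa.
Initial effective stress: σ'_0 = σ_v − u = 72.51 − 39.858 = 32.652 kPa.
Stress increase at mid-clay by the 2:1 spreading method:
Δσ = qBL/((B+z)(L+z)) = 97.3×3.2×6.4/((3.2+4.1)(6.4+4.1)) = 25.997 kPa
Final effective stress: σ'_f = σ'_0 + Δσ = 32.652 + 25.997 = 58.649 kPa.
Normally consolidated clay, so the full stress increment lies on the virgin compression line:
S_c = C_c·H/(1+e₀)·log₁₀(σ'_f/σ'_0) = 0.23×2/(1+0.97)×log₁₀(58.649/32.652)
    = 0.2335 × 0.25435 = 0.05939 m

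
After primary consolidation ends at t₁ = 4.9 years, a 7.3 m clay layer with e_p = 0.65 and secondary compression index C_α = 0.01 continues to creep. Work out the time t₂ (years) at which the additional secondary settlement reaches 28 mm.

S_s = C_α·H/(1+e_p)·log₁₀(t₂/t₁) ⇒ log₁₀(t₂/t₁) = S_s·(1+e_p)/(C_α·H).
log₁₀(t₂/t₁) = 0.028 × (1+0.65) / (0.01×7.3) = 0.6329
t₂ = t₁ × 10^0.6329 = 4.9 × 4.294 = 21.04 years

t₂ ≈ 21 years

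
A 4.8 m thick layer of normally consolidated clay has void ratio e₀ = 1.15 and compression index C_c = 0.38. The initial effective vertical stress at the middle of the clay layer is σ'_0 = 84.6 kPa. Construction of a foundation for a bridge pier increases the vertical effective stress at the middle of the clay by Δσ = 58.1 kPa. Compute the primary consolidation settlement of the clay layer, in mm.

S_c ≈ 193 mm

Final effective stress: σ'_f = σ'_0 + Δσ = 84.6 + 58.1 = 142.7 kPa.
Normally consolidated clay, so the full stress increment lies on the virgin compression line:
S_c = C_c·H/(1+e₀)·log₁₀(σ'_f/σ'_0) = 0.38×4.8/(1+1.15)×log₁₀(142.7/84.6)
    = 0.84837 × 0.22705 = 0.1926 m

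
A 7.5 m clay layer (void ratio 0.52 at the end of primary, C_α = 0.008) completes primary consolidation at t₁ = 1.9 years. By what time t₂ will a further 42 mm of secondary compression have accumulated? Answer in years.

t₂ ≈ 22 years

S_s = C_α·H/(1+e_p)·log₁₀(t₂/t₁) ⇒ log₁₀(t₂/t₁) = S_s·(1+e_p)/(C_α·H).
log₁₀(t₂/t₁) = 0.042 × (1+0.52) / (0.008×7.5) = 1.064
t₂ = t₁ × 10^1.064 = 1.9 × 11.59 = 22.02 years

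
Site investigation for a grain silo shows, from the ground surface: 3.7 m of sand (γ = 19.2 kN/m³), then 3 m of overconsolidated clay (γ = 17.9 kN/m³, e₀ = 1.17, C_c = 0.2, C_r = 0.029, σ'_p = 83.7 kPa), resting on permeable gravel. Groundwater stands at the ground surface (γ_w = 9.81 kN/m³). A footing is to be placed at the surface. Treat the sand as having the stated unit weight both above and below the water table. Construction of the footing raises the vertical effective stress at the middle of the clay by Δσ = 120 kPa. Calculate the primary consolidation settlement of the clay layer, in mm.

S_c ≈ 93 mm

Mid-depth of clay below the ground surface: z = 3.7 + 3/2 = 5.2 m.
Total vertical stress at mid-clay: σ_v = 19.2×3.7 + 17.9×1.5 = 97.89 kPa.
Pore pressure: u = 9.81×(5.2 − 0) = 51.012 kPa.
Initial effective stress: σ'_0 = σ_v − u = 97.89 − 51.012 = 46.878 kPa.
Final effective stress: σ'_f = 46.878 + 120 = 166.88 kPa.
σ'_f = 166.88 > σ'_p = 83.7 kPa, so the stress path crosses the preconsolidation pressure — recompression up to σ'_p, then virgin compression beyond:
S_c = H/(1+e₀)·[C_r·log₁₀(σ'_p/σ'_0) + C_c·log₁₀(σ'_f/σ'_p)]
    = 3/2.17 × [0.029×log₁₀(83.7/46.878) + 0.2×log₁₀(166.88/83.7)]
    = 1.3825 × [0.0073009 + 0.059936] = 0.09296 m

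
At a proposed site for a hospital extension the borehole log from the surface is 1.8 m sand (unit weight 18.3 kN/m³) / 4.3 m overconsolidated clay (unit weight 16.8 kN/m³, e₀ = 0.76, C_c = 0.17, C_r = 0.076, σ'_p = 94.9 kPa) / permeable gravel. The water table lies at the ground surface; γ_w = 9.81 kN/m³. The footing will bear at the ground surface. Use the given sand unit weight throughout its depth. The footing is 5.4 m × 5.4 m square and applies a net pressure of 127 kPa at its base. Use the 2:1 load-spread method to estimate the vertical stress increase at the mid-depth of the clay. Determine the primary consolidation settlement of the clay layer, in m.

Mid-depth of clay below the ground surface: z = 1.8 + 4.3/2 = 3.95 m.
Total vertical stress at mid-clay: σ_v = 18.3×1.8 + 16.8×2.15 = 69.06 kPa.
Pore pressure: u = 9.81×(3.95 − 0) = 38.75 kPa.
Initial effective stress: σ'_0 = σ_v − u = 69.06 − 38.75 = 30.31 kPa.
Stress increase at mid-clay by the 2:1 spreading method:
Δσ = qBL/((B+z)(L+z)) = 127×5.4×5.4/((5.4+3.95)(5.4+3.95)) = 42.361 kPa
Final effective stress: σ'_f = 30.31 + 42.361 = 72.671 kPa.
σ'_f = 72.671 ≤ σ'_p = 94.9 kPa, so the clay remains overconsolidated and only the recompression index applies:
S_c = C_r·H/(1+e₀)·log₁₀(σ'_f/σ'_0) = 0.076×4.3/1.76×log₁₀(72.671/30.31)
    = 0.18568 × 0.37978 = 0.07052 m

S_c ≈ 0.0705 m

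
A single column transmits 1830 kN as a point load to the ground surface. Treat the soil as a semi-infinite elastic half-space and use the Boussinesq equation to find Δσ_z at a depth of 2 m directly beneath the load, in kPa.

Boussinesq vertical stress below a point load on an elastic half-space:
Δσ_z = 3P/(2πz²) · [1 + (r/z)²]^(−5/2)
r/z = 0/2 = 0; [1+(r/z)²]^(−5/2) = 1.
Δσ_z = 3×1830/(2π×2²) × 1 = 218.44 × 1 = 218.4 kPa

Δσ_z ≈ 218 kPa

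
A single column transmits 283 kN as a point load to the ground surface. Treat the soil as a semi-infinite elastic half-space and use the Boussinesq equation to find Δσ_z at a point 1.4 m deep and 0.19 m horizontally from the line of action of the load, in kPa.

Boussinesq vertical stress below a point load on an elastic half-space:
Δσ_z = 3P/(2πz²) · [1 + (r/z)²]^(−5/2)
r/z = 0.19/1.4 = 0.13571; [1+(r/z)²]^(−5/2) = 0.9554.
Δσ_z = 3×283/(2π×1.4²) × 0.9554 = 68.94 × 0.9554 = 65.87 kPa

Δσ_z ≈ 65.9 kPa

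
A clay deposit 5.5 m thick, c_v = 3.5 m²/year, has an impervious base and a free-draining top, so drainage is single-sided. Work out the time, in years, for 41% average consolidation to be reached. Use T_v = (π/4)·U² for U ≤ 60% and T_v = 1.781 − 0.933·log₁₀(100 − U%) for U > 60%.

t ≈ 1.14 years

Drainage path length: H_d = H = 5.5 m (single drainage).
U ≤ 60%: T_v = (π/4)·U² = (π/4)×0.41² = 0.13203.
t = T_v·H_d²/c_v = 0.13203×5.5²/3.5 = 1.141 years.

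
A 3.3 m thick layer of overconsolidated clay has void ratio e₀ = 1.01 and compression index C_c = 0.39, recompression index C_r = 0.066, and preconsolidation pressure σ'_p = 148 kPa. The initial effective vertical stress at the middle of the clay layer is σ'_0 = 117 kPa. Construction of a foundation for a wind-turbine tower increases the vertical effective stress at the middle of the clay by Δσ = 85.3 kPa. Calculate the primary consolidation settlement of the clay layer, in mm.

Final effective stress: σ'_f = 117 + 85.3 = 202.3 kPa.
σ'_f = 202.3 > σ'_p = 148 kPa, so the stress path crosses the preconsolidation pressure — recompression up to σ'_p, then virgin compression beyond:
S_c = H/(1+e₀)·[C_r·log₁₀(σ'_p/σ'_0) + C_c·log₁₀(σ'_f/σ'_p)]
    = 3.3/2.01 × [0.066×log₁₀(148/117) + 0.39×log₁₀(202.3/148)]
    = 1.6418 × [0.006737 + 0.052936] = 0.09797 m

S_c ≈ 98 mm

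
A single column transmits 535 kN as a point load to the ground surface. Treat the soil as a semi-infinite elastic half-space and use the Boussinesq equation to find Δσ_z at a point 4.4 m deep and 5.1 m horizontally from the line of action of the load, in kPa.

Δσ_z ≈ 1.57 kPa

Boussinesq vertical stress below a point load on an elastic half-space:
Δσ_z = 3P/(2πz²) · [1 + (r/z)²]^(−5/2)
r/z = 5.1/4.4 = 1.1591; [1+(r/z)²]^(−5/2) = 0.11894.
Δσ_z = 3×535/(2π×4.4²) × 0.11894 = 13.194 × 0.11894 = 1.569 kPa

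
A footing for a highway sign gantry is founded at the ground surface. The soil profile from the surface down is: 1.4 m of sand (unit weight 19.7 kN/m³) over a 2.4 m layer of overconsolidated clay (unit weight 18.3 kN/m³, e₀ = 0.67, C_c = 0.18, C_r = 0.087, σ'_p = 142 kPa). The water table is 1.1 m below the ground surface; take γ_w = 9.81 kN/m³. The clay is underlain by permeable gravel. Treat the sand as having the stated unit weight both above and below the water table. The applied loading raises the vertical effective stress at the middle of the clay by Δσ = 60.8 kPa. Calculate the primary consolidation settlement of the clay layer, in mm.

Mid-depth of clay below the ground surface: z = 1.4 + 2.4/2 = 2.6 m.
Total vertical stress at mid-clay: σ_v = 19.7×1.4 + 18.3×1.2 = 49.54 kPa.
Pore pressure: u = 9.81×(2.6 − 1.1) = 14.715 kPa.
Initial effective stress: σ'_0 = σ_v − u = 49.54 − 14.715 = 34.825 kPa.
Final effective stress: σ'_f = 34.825 + 60.8 = 95.625 kPa.
σ'_f = 95.625 ≤ σ'_p = 142 kPa, so the clay remains overconsolidated and only the recompression index applies:
S_c = C_r·H/(1+e₀)·log₁₀(σ'_f/σ'_0) = 0.087×2.4/1.67×log₁₀(95.625/34.825)
    = 0.12503 × 0.43868 = 0.05485 m

S_c ≈ 54.8 mm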